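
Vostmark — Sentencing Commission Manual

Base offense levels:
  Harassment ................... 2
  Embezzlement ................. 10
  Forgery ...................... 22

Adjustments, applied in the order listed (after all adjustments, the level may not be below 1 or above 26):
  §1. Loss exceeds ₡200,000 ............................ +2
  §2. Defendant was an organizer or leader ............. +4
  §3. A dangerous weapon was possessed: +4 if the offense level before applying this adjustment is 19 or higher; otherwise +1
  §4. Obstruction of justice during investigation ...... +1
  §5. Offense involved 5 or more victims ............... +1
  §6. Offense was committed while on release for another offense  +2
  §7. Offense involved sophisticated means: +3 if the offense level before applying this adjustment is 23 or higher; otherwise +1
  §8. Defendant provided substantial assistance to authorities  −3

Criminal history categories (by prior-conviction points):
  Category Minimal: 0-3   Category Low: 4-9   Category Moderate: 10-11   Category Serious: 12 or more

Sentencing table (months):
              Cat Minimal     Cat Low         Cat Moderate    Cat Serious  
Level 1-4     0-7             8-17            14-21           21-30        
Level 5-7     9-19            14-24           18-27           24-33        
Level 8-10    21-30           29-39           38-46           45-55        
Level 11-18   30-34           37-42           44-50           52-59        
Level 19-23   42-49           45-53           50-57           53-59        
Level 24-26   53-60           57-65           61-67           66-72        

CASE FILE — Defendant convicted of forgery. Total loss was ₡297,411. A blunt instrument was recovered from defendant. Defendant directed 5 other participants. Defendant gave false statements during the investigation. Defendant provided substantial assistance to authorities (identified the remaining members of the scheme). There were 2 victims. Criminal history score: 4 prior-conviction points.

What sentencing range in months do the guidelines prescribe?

Base offense level for forgery: 22.
§1 applies: 22 + 2 = 24.
§2 applies: 24 + 4 = 28.
§3 applies (level before this adjustment is 28 ≥ 19, so +4): 28 + 4 = 32.
§4 applies: 32 + 1 = 33.
§5 does not apply.
§8 applies: 33 − 3 = 30.
Level 30 exceeds the maximum of 26; capped at 26.
Final offense level: 26.
Criminal history: 4 prior points → Category Low (4-9).
Level 26 falls in the 24-26 band.
Grid: Level 24-26 × Category Low = 57-65 months.

57-65 months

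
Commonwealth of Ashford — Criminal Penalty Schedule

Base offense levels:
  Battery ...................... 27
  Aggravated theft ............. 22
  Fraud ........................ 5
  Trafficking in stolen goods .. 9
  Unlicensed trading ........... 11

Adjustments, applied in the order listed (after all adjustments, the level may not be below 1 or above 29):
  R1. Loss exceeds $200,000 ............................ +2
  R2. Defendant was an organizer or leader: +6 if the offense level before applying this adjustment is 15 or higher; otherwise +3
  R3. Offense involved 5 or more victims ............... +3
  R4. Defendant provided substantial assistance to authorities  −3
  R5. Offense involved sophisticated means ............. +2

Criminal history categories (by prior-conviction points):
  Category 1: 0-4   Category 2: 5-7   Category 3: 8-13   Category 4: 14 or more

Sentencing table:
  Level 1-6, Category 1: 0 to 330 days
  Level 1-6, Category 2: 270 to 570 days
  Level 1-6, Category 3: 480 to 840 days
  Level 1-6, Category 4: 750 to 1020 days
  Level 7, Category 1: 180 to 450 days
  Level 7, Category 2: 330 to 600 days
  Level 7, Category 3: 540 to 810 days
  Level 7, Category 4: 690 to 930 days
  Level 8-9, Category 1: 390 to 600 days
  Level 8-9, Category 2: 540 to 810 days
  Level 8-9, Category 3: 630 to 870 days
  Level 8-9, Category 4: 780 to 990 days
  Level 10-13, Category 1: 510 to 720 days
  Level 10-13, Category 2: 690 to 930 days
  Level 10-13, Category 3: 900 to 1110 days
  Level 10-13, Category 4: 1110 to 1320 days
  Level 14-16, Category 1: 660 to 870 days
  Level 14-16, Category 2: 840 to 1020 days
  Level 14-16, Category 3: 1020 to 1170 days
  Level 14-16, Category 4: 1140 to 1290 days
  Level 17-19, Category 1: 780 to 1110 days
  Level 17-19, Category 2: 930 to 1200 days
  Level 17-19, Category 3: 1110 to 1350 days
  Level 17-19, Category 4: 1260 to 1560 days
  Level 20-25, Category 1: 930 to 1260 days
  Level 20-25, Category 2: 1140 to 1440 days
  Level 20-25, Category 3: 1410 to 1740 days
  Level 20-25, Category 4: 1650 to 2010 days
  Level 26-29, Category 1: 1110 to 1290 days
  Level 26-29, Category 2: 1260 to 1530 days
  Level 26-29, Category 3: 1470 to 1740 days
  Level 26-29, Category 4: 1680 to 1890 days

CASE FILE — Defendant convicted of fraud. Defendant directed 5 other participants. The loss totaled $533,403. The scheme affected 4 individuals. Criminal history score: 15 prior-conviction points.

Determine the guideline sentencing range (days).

Base offense level for fraud: 5.
R1 applies: 5 + 2 = 7.
R2 applies (level before this adjustment is 7 < 15, so +3): 7 + 3 = 10.
R4 does not apply.
Final offense level: 10.
Criminal history: 15 prior points → Category 4 (14+).
Level 10 falls in the 10-13 band.
Grid: Level 10-13 × Category 4 = 1110-1320 days.

1110-1320 days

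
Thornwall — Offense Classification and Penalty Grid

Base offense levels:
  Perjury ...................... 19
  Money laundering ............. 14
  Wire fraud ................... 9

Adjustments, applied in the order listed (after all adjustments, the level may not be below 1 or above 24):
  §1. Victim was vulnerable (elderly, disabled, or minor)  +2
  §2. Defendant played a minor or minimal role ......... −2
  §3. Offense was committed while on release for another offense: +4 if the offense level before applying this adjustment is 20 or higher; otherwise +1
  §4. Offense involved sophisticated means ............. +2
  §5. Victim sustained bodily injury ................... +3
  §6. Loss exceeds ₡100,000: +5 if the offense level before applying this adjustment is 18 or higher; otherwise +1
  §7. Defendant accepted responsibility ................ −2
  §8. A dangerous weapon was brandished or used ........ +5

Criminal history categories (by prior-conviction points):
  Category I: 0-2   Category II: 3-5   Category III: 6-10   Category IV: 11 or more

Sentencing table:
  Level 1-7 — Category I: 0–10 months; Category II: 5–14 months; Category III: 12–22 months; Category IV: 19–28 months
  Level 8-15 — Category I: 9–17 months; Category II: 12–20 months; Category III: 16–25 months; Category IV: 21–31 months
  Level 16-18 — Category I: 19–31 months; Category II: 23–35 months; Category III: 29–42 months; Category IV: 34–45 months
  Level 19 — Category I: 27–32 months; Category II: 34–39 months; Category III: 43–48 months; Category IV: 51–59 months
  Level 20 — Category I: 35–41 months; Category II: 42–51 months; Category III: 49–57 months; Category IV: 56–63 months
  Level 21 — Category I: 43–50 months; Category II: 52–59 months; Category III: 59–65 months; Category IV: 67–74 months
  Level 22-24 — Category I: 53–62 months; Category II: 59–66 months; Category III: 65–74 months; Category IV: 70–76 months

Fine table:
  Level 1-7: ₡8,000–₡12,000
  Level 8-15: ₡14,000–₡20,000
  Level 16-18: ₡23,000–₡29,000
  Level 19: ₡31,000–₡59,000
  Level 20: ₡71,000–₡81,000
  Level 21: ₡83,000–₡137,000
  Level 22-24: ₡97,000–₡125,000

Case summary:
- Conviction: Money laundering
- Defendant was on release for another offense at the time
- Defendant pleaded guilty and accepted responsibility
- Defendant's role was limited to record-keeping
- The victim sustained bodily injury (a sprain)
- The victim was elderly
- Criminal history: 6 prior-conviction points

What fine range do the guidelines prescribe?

Base offense level for money laundering: 14.
§1 applies: 14 + 2 = 16.
§2 applies: 16 − 2 = 14.
§3 applies (level before this adjustment is 14 < 20, so +1): 14 + 1 = 15.
§4 does not apply.
§5 applies: 15 + 3 = 18.
§7 applies: 18 − 2 = 16.
Final offense level: 16.
Level 16 falls in the 16-18 band.
Fine table: Level 16-18 → ₡23,000–₡29,000.

₡23,000–₡29,000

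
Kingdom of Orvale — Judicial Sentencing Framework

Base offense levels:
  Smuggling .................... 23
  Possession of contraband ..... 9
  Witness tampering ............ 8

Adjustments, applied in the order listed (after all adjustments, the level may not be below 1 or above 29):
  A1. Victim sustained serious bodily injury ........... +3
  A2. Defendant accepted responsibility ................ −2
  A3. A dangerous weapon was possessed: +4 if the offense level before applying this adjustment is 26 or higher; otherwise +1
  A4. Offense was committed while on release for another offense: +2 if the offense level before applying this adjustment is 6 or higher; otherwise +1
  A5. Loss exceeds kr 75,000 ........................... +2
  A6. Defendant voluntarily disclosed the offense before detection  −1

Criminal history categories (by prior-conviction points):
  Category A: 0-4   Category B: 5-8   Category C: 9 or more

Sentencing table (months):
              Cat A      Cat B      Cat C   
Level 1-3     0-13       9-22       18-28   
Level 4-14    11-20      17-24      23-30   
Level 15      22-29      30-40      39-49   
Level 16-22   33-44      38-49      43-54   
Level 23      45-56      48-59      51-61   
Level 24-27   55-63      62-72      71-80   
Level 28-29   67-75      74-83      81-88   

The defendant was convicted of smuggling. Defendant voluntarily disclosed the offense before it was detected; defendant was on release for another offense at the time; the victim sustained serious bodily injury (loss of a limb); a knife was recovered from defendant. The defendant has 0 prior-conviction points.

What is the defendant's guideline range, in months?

67-75 months

Base offense level for smuggling: 23.
A1 applies: 23 + 3 = 26.
A2 does not apply.
A3 applies (level before this adjustment is 26 ≥ 26, so +4): 26 + 4 = 30.
A4 applies (level before this adjustment is 30 ≥ 6, so +2): 30 + 2 = 32.
A6 applies: 32 − 1 = 31.
Level 31 exceeds the maximum of 29; capped at 29.
Final offense level: 29.
Criminal history: 0 prior points → Category A (0-4).
Level 29 falls in the 28-29 band.
Grid: Level 28-29 × Category A = 67-75 months.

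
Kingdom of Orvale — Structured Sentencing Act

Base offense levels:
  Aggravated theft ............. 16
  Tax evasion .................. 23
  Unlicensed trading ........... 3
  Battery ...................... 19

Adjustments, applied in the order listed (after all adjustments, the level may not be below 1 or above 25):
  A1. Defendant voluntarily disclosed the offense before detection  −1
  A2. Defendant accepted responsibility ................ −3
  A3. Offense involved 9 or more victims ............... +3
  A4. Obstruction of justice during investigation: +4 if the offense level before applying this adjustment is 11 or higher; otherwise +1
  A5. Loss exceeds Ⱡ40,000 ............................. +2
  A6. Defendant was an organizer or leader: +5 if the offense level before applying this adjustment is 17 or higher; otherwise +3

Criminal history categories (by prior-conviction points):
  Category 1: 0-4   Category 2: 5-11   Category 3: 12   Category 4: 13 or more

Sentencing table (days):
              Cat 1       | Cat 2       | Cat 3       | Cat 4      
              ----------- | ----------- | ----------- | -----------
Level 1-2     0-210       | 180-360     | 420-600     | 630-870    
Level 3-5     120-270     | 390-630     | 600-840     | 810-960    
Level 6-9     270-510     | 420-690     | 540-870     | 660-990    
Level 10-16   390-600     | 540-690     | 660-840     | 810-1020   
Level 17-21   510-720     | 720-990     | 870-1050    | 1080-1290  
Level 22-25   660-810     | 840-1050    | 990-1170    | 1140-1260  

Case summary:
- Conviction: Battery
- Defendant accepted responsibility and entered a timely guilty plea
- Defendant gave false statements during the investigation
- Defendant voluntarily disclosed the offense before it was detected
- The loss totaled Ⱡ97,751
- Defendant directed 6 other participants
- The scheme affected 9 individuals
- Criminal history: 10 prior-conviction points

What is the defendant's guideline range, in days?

840-1050 days

Base offense level for battery: 19.
A1 applies: 19 − 1 = 18.
A2 applies: 18 − 3 = 15.
A3 applies: 15 + 3 = 18.
A4 applies (level before this adjustment is 18 ≥ 11, so +4): 18 + 4 = 22.
A5 applies: 22 + 2 = 24.
A6 applies (level before this adjustment is 24 ≥ 17, so +5): 24 + 5 = 29.
Level 29 exceeds the maximum of 25; capped at 25.
Final offense level: 25.
Criminal history: 10 prior points → Category 2 (5-11).
Level 25 falls in the 22-25 band.
Grid: Level 22-25 × Category 2 = 840-1050 days.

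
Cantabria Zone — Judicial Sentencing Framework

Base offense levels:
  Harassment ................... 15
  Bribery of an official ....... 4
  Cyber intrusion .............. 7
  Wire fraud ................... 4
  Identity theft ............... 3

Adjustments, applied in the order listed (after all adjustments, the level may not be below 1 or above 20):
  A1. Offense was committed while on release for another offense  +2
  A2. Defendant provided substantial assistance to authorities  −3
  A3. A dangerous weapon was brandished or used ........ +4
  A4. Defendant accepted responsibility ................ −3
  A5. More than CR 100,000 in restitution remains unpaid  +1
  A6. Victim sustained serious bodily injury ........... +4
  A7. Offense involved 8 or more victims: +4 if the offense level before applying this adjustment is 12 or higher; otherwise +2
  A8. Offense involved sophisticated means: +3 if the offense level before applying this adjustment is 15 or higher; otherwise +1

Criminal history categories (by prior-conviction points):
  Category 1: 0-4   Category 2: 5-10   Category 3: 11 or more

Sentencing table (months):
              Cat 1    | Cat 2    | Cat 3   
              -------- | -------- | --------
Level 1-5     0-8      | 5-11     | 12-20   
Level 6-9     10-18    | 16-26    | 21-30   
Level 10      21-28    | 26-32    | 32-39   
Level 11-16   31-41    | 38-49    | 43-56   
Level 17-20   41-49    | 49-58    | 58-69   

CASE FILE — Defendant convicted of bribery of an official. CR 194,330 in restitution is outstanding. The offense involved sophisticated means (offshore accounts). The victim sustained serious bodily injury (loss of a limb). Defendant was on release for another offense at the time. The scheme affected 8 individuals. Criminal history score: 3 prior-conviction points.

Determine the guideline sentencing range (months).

31-41 months

Base offense level for bribery of an official: 4.
A1 applies: 4 + 2 = 6.
A2 does not apply.
A3 does not apply.
A5 applies: 6 + 1 = 7.
A6 applies: 7 + 4 = 11.
A7 applies (level before this adjustment is 11 < 12, so +2): 11 + 2 = 13.
A8 applies (level before this adjustment is 13 < 15, so +1): 13 + 1 = 14.
Final offense level: 14.
Criminal history: 3 prior points → Category 1 (0-4).
Level 14 falls in the 11-16 band.
Grid: Level 11-16 × Category 1 = 31-41 months.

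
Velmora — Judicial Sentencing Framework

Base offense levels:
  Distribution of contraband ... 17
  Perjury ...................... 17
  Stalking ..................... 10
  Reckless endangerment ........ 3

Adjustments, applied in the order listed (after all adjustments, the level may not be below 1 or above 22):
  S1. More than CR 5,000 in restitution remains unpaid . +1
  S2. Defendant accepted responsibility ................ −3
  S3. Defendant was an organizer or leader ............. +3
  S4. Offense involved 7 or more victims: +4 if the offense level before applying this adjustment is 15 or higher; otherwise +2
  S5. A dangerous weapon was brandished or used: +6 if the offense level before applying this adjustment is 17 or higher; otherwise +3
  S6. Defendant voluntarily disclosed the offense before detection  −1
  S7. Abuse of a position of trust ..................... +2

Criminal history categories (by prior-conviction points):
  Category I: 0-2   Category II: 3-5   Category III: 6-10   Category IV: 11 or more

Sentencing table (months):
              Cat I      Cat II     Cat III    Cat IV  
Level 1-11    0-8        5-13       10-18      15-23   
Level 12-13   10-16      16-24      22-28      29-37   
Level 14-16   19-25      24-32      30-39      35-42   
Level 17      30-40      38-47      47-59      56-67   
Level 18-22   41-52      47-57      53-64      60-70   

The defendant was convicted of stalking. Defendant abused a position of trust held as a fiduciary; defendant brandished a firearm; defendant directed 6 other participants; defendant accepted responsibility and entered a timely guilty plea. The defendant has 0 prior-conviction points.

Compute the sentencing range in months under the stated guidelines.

Base offense level for stalking: 10.
S1 does not apply.
S2 applies: 10 − 3 = 7.
S3 applies: 7 + 3 = 10.
S5 applies (level before this adjustment is 10 < 17, so +3): 10 + 3 = 13.
S7 applies: 13 + 2 = 15.
Final offense level: 15.
Criminal history: 0 prior points → Category I (0-2).
Level 15 falls in the 14-16 band.
Grid: Level 14-16 × Category I = 19-25 months.

19-25 months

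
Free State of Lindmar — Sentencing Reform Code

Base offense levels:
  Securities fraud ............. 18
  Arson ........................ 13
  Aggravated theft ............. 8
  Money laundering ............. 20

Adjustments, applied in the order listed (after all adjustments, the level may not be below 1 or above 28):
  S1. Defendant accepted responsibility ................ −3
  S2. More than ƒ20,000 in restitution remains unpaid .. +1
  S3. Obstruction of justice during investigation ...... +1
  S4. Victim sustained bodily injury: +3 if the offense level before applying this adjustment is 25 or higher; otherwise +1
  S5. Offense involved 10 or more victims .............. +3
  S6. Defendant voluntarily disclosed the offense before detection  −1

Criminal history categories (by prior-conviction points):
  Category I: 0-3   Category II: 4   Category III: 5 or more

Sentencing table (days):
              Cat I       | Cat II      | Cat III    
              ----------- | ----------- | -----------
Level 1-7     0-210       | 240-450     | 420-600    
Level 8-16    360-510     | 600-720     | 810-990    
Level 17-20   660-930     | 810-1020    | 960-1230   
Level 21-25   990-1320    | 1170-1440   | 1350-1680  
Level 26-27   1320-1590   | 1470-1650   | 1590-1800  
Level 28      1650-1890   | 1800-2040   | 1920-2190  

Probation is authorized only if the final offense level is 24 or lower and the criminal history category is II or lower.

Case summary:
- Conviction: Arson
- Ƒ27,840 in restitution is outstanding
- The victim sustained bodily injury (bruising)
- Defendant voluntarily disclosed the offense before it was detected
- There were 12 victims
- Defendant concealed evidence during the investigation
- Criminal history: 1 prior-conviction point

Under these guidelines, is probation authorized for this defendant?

Base offense level for arson: 13.
S2 applies: 13 + 1 = 14.
S3 applies: 14 + 1 = 15.
S4 applies (level before this adjustment is 15 < 25, so +1): 15 + 1 = 16.
S5 applies: 16 + 3 = 19.
S6 applies: 19 − 1 = 18.
Final offense level: 18.
Criminal history: 1 prior point → Category I (0-3).
Level 18 falls in the 17-20 band.
Grid: Level 17-20 × Category I = 660-930 days.
Probation check: level 18 ≤ 24 and category I ≤ II → eligible.

Yes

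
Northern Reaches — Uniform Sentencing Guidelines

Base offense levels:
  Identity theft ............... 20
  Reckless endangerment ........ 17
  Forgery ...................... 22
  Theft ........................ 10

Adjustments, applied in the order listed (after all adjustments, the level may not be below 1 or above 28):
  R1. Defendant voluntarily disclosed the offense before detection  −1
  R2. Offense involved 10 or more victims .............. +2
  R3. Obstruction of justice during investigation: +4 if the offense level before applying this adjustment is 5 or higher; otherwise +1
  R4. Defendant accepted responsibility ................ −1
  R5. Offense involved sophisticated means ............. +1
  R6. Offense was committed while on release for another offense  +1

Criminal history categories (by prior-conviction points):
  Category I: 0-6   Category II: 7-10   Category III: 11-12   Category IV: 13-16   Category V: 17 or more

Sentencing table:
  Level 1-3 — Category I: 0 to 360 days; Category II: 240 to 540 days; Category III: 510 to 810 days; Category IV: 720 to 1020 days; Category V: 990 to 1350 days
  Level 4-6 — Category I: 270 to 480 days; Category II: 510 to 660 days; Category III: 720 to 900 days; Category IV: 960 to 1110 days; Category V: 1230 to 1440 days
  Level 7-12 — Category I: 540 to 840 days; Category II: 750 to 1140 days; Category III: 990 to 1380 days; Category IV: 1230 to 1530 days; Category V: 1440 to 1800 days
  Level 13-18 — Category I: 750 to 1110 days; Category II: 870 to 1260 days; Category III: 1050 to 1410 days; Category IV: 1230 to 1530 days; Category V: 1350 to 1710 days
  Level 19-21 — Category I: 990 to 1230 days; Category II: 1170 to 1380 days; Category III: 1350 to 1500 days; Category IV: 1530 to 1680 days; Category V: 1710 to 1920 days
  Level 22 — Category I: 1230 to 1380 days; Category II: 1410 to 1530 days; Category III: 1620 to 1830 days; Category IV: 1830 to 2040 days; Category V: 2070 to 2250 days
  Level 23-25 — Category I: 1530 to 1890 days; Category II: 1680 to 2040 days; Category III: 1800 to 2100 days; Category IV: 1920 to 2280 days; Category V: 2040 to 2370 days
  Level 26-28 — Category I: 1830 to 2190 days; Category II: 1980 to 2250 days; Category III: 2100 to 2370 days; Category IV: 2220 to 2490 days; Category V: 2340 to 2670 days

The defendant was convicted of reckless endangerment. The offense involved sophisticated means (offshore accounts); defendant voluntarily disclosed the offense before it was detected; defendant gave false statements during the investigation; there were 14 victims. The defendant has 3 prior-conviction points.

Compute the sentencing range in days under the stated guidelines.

1530-1890 days

Base offense level for reckless endangerment: 17.
R1 applies: 17 − 1 = 16.
R2 applies: 16 + 2 = 18.
R3 applies (level before this adjustment is 18 ≥ 5, so +4): 18 + 4 = 22.
R5 applies: 22 + 1 = 23.
R6 does not apply.
Final offense level: 23.
Criminal history: 3 prior points → Category I (0-6).
Level 23 falls in the 23-25 band.
Grid: Level 23-25 × Category I = 1530-1890 days.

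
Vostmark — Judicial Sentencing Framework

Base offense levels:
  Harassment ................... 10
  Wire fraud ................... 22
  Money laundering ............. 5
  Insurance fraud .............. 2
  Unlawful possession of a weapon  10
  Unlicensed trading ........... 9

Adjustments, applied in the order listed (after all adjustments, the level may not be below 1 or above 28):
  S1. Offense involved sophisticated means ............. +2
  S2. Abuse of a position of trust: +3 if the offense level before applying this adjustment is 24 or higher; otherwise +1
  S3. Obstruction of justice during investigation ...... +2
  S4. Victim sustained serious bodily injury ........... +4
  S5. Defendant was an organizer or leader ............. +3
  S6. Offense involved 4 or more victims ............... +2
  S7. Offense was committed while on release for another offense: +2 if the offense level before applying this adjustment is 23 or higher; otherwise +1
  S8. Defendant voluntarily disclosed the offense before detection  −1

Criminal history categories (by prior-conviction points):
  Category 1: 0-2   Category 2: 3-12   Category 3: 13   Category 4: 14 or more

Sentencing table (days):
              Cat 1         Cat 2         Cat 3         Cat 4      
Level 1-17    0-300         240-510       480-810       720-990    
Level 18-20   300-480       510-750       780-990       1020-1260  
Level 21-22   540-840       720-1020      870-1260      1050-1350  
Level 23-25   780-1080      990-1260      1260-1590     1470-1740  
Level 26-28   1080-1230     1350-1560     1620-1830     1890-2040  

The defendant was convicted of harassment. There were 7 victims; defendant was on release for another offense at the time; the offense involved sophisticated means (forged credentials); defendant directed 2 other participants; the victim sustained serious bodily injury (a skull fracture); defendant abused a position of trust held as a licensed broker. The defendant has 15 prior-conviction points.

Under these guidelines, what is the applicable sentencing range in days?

Base offense level for harassment: 10.
S1 applies: 10 + 2 = 12.
S2 applies (level before this adjustment is 12 < 24, so +1): 12 + 1 = 13.
S4 applies: 13 + 4 = 17.
S5 applies: 17 + 3 = 20.
S6 applies: 20 + 2 = 22.
S7 applies (level before this adjustment is 22 < 23, so +1): 22 + 1 = 23.
S8 does not apply.
Final offense level: 23.
Criminal history: 15 prior points → Category 4 (14+).
Level 23 falls in the 23-25 band.
Grid: Level 23-25 × Category 4 = 1470-1740 days.

1470-1740 days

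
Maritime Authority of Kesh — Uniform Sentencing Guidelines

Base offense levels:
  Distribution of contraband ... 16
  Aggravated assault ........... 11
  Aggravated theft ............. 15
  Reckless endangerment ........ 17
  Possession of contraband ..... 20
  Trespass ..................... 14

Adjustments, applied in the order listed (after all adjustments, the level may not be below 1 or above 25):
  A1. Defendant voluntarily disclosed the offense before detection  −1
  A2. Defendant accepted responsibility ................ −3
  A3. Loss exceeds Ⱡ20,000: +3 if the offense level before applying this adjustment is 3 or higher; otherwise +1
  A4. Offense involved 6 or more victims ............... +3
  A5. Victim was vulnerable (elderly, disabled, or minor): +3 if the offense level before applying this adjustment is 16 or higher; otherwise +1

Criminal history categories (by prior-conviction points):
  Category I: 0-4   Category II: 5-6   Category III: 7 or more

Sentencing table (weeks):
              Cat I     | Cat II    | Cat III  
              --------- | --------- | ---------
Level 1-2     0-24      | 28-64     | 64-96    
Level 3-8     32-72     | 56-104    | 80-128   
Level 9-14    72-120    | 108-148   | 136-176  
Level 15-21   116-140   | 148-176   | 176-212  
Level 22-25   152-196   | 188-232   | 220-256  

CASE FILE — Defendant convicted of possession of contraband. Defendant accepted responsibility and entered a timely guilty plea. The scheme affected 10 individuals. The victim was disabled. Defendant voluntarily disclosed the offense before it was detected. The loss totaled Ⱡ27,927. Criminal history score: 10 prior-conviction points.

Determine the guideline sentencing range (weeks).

Base offense level for possession of contraband: 20.
A1 applies: 20 − 1 = 19.
A2 applies: 19 − 3 = 16.
A3 applies (level before this adjustment is 16 ≥ 3, so +3): 16 + 3 = 19.
A4 applies: 19 + 3 = 22.
A5 applies (level before this adjustment is 22 ≥ 16, so +3): 22 + 3 = 25.
Final offense level: 25.
Criminal history: 10 prior points → Category III (7+).
Level 25 falls in the 22-25 band.
Grid: Level 22-25 × Category III = 220-256 weeks.

220-256 weeks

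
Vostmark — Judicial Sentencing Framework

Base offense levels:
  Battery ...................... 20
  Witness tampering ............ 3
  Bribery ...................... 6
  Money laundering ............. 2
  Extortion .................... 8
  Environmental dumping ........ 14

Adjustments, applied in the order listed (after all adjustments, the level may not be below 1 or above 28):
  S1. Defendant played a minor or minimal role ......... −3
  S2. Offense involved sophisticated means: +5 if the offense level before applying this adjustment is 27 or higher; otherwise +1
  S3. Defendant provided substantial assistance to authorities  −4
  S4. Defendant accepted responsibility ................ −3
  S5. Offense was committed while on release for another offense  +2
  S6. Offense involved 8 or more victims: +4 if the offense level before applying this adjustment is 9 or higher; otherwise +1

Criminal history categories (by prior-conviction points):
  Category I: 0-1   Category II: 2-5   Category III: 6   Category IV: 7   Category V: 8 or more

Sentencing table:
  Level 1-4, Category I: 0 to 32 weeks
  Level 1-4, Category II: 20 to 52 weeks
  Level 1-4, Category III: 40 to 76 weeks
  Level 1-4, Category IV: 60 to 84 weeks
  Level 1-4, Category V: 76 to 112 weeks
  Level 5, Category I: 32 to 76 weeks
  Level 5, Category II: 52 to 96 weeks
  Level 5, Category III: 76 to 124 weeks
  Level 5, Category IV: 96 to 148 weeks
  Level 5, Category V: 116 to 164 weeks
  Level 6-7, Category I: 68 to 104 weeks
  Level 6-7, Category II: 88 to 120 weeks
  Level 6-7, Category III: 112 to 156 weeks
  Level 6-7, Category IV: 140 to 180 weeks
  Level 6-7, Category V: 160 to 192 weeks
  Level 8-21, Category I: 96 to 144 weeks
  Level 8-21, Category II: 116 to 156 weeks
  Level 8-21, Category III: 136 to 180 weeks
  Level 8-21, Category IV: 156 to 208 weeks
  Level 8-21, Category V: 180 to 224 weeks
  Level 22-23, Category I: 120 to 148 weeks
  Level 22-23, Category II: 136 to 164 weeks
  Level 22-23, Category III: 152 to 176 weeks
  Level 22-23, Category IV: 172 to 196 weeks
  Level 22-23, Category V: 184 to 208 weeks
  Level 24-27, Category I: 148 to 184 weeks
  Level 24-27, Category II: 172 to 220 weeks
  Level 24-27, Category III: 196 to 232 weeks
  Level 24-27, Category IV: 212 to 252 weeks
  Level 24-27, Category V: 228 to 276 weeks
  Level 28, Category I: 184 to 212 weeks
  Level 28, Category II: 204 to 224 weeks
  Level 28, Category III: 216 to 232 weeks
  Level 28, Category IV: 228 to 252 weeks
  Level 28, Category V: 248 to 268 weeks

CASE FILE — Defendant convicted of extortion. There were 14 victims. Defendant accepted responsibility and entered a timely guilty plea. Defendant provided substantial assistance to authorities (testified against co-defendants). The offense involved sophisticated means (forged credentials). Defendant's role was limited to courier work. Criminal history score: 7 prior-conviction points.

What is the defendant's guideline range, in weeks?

60-84 weeks

Base offense level for extortion: 8.
S1 applies: 8 − 3 = 5.
S2 applies (level before this adjustment is 5 < 27, so +1): 5 + 1 = 6.
S3 applies: 6 − 4 = 2.
S4 applies: 2 − 3 = -1.
S6 applies (level before this adjustment is -1 < 9, so +1): -1 + 1 = 0.
Level 0 is below the minimum of 1; floored at 1.
Final offense level: 1.
Criminal history: 7 prior points → Category IV (7).
Level 1 falls in the 1-4 band.
Grid: Level 1-4 × Category IV = 60-84 weeks.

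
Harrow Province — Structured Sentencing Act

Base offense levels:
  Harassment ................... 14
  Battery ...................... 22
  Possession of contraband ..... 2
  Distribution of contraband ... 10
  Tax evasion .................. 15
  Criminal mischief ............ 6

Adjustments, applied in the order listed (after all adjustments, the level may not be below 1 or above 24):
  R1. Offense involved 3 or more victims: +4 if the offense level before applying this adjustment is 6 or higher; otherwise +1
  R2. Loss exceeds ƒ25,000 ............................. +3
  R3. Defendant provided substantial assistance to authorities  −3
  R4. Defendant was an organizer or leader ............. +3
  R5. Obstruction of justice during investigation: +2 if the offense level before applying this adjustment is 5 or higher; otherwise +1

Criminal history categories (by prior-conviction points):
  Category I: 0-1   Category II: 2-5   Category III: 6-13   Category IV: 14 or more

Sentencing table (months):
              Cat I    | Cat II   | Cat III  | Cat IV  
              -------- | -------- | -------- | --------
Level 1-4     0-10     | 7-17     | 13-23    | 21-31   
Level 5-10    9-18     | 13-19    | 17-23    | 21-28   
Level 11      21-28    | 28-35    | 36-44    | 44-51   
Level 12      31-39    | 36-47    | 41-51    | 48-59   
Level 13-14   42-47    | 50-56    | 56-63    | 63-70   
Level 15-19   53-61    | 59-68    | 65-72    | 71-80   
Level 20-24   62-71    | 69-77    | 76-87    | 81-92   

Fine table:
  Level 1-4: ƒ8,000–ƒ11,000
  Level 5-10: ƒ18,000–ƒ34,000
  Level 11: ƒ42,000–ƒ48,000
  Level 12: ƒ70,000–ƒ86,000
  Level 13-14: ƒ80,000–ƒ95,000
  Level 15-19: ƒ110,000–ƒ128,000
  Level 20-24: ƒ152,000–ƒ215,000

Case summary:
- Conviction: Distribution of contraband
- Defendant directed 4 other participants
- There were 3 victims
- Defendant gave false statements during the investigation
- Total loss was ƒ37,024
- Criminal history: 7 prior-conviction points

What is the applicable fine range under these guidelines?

ƒ152,000–ƒ215,000

Base offense level for distribution of contraband: 10.
R1 applies (level before this adjustment is 10 ≥ 6, so +4): 10 + 4 = 14.
R2 applies: 14 + 3 = 17.
R3 does not apply.
R4 applies: 17 + 3 = 20.
R5 applies (level before this adjustment is 20 ≥ 5, so +2): 20 + 2 = 22.
Final offense level: 22.
Level 22 falls in the 20-24 band.
Fine table: Level 20-24 → ƒ152,000–ƒ215,000.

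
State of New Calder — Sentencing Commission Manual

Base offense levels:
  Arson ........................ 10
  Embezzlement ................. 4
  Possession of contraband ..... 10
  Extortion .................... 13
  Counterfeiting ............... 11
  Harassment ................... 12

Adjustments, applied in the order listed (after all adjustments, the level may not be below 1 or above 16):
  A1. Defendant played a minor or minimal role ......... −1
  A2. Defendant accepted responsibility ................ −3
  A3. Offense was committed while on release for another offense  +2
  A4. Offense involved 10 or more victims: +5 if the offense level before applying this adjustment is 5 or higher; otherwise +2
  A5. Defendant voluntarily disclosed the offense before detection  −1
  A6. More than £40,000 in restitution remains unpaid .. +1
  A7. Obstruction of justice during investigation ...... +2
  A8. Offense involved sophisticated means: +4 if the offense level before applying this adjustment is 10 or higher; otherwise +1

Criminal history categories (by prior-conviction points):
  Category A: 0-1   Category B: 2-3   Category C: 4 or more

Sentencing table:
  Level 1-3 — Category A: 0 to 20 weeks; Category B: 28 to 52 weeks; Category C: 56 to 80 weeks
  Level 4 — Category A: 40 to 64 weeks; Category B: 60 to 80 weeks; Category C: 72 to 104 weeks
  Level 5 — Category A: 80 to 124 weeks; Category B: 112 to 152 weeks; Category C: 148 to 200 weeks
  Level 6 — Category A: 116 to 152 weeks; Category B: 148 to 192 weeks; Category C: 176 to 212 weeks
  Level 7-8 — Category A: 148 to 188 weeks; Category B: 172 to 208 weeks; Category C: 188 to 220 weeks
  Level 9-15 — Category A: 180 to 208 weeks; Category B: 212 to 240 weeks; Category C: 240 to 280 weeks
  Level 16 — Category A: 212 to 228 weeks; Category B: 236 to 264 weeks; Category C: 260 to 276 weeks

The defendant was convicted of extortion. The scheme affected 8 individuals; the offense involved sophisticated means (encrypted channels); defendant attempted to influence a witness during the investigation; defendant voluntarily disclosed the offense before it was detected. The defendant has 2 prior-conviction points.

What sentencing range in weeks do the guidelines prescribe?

Base offense level for extortion: 13.
A1 does not apply.
A3 does not apply.
A5 applies: 13 − 1 = 12.
A6 does not apply.
A7 applies: 12 + 2 = 14.
A8 applies (level before this adjustment is 14 ≥ 10, so +4): 14 + 4 = 18.
Level 18 exceeds the maximum of 16; capped at 16.
Final offense level: 16.
Criminal history: 2 prior points → Category B (2-3).
Level 16 falls in the 16 band.
Grid: Level 16 × Category B = 236-264 weeks.

236-264 weeks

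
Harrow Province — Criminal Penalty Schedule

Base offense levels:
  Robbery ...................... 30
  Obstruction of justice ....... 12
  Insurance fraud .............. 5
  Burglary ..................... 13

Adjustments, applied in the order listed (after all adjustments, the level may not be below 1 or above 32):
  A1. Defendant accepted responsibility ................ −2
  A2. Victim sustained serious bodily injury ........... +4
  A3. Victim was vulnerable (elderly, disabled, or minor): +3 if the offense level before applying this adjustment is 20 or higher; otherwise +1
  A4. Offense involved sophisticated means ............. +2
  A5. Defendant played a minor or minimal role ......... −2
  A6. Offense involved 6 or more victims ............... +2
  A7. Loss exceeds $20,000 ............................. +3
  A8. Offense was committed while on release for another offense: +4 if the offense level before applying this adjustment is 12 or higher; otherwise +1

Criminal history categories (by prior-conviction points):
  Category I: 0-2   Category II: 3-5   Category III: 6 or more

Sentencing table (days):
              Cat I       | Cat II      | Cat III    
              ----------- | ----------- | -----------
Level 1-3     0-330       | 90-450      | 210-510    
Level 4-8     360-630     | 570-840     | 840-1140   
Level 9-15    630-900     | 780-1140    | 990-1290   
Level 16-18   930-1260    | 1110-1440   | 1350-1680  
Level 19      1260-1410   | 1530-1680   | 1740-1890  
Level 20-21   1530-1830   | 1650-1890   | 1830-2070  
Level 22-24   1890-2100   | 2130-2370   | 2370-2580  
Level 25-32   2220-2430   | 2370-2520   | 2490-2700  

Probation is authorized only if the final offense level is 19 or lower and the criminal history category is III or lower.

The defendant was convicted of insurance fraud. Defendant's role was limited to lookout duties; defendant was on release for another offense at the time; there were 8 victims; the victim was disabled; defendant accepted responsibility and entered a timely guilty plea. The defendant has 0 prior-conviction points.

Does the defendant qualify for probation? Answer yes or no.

Yes

Base offense level for insurance fraud: 5.
A1 applies: 5 − 2 = 3.
A2 does not apply.
A3 applies (level before this adjustment is 3 < 20, so +1): 3 + 1 = 4.
A4 does not apply.
A5 applies: 4 − 2 = 2.
A6 applies: 2 + 2 = 4.
A8 applies (level before this adjustment is 4 < 12, so +1): 4 + 1 = 5.
Final offense level: 5.
Criminal history: 0 prior points → Category I (0-2).
Level 5 falls in the 4-8 band.
Grid: Level 4-8 × Category I = 360-630 days.
Probation check: level 5 ≤ 19 and category I ≤ III → eligible.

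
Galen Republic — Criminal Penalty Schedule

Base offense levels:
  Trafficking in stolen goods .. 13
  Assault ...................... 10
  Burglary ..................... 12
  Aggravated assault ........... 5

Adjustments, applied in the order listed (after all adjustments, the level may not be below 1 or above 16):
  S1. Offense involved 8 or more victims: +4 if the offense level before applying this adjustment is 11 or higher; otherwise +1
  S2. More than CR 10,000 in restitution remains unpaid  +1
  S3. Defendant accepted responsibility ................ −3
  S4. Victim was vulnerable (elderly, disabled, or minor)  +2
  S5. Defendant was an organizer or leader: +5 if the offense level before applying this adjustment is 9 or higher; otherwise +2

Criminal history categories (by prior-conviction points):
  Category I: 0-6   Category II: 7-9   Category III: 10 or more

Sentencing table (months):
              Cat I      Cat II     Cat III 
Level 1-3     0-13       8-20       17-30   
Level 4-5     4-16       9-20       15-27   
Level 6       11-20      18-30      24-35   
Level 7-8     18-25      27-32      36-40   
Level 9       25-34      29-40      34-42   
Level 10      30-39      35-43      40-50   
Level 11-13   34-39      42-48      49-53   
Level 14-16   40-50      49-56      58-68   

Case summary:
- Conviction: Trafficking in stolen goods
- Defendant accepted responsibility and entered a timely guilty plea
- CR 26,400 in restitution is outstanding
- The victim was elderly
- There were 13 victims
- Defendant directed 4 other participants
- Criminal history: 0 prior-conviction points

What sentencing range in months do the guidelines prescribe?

40-50 months

Base offense level for trafficking in stolen goods: 13.
S1 applies (level before this adjustment is 13 ≥ 11, so +4): 13 + 4 = 17.
S2 applies: 17 + 1 = 18.
S3 applies: 18 − 3 = 15.
S4 applies: 15 + 2 = 17.
S5 applies (level before this adjustment is 17 ≥ 9, so +5): 17 + 5 = 22.
Level 22 exceeds the maximum of 16; capped at 16.
Final offense level: 16.
Criminal history: 0 prior points → Category I (0-6).
Level 16 falls in the 14-16 band.
Grid: Level 14-16 × Category I = 40-50 months.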